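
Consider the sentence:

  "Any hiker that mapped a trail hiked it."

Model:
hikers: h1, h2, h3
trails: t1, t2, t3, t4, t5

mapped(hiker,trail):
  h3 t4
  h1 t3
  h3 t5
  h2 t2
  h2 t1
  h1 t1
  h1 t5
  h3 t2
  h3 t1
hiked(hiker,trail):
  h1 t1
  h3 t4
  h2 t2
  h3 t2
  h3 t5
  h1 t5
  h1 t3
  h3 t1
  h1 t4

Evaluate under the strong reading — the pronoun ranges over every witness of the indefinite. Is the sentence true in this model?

"it" takes "a trail" as antecedent — a donkey pronoun bound across the clause boundary.
Strong reading: for every (h,t) with mapped(h,t), hiked(h,t).
Restrictor pairs: (h1,t1) ✓  (h1,t3) ✓  (h1,t5) ✓  (h2,t1) ✗  (h2,t2) ✓  (h3,t1) ✓  (h3,t2) ✓  (h3,t4) ✓  (h3,t5) ✓
Counterexample: (h2,t1) is in mapped but fails the scope.

False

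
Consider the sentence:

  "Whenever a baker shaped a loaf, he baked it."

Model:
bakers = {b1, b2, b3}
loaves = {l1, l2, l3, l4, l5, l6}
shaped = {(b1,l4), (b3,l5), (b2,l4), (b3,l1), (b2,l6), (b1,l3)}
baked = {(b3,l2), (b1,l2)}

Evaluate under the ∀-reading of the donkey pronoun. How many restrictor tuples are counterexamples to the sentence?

"it" takes "a loaf" as antecedent — a donkey pronoun bound across the clause boundary.
Strong reading: for every (b,l) with shaped(b,l), baked(b,l).
Restrictor pairs: (b1,l3) ✗  (b1,l4) ✗  (b2,l4) ✗  (b2,l6) ✗  (b3,l1) ✗  (b3,l5) ✗
Counterexamples (restrictor pairs failing the scope): 6.

6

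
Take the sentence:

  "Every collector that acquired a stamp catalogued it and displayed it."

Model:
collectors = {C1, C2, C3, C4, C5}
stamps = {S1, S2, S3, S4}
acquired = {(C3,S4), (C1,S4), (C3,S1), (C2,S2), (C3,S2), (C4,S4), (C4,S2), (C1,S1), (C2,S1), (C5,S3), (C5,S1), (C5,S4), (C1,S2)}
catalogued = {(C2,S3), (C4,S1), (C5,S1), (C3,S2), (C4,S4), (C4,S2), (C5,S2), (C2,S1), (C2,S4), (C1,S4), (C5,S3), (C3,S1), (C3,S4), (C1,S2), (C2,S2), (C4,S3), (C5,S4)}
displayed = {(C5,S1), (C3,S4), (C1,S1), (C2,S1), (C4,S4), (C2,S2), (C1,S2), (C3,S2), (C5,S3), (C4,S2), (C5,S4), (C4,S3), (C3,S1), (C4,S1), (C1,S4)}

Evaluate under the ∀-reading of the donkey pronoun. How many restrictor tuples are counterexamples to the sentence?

1

"it" takes "a stamp" as antecedent — a donkey pronoun bound across the clause boundary.
Strong reading: for every (c,s) with acquired(c,s), catalogued(c,s) ∧ displayed(c,s).
Restrictor pairs: (C1,S1) ✗  (C1,S2) ✓  (C1,S4) ✓  (C2,S1) ✓  (C2,S2) ✓  (C3,S1) ✓  (C3,S2) ✓  (C3,S4) ✓  (C4,S2) ✓  (C4,S4) ✓  (C5,S1) ✓  (C5,S3) ✓  (C5,S4) ✓
Counterexamples (restrictor pairs failing the scope): 1.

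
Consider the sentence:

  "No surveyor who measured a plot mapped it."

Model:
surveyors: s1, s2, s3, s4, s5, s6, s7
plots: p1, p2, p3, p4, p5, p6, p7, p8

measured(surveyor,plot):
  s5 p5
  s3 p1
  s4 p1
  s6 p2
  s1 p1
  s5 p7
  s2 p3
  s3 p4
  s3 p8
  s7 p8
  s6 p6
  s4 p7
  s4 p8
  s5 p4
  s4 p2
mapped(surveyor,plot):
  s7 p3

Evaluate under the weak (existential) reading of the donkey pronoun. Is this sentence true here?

True

"it" takes "a plot" as antecedent — a donkey pronoun bound across the clause boundary.
Truth condition: for no (s,p) with measured(s,p) does mapped(s,p) hold.
Restrictor pairs — does the scope hold? (s1,p1):fails  (s2,p3):fails  (s3,p1):fails  (s3,p4):fails  (s3,p8):fails  (s4,p1):fails  (s4,p2):fails  (s4,p7):fails  (s4,p8):fails  (s5,p4):fails  (s5,p5):fails  (s5,p7):fails  (s6,p2):fails  (s6,p6):fails  (s7,p8):fails
Scope holds for no restrictor pair, so the sentence is true.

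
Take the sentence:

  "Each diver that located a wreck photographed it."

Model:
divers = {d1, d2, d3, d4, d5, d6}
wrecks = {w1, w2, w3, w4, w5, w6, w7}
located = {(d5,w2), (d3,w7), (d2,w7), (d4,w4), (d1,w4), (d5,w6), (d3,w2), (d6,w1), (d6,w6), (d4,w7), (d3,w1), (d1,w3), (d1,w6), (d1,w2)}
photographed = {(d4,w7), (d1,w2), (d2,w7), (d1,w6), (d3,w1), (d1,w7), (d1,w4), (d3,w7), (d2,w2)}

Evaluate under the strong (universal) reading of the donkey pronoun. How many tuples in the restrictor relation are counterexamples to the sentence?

"it" takes "a wreck" as antecedent — a donkey pronoun bound across the clause boundary.
Strong reading: for every (d,w) with located(d,w), photographed(d,w).
Restrictor pairs: (d1,w2) ✓  (d1,w3) ✗  (d1,w4) ✓  (d1,w6) ✓  (d2,w7) ✓  (d3,w1) ✓  (d3,w2) ✗  (d3,w7) ✓  (d4,w4) ✗  (d4,w7) ✓  (d5,w2) ✗  (d5,w6) ✗  (d6,w1) ✗  (d6,w6) ✗
Counterexamples (restrictor pairs failing the scope): 7.

7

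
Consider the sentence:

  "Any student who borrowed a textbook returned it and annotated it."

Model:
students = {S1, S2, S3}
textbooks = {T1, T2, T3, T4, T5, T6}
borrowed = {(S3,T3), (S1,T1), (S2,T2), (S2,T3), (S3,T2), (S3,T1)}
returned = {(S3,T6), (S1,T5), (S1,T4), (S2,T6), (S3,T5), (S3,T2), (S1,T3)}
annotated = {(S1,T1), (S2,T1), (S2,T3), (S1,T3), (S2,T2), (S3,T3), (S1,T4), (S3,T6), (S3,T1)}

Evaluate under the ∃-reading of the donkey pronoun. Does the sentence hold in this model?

"it" takes "a textbook" as antecedent — a donkey pronoun bound across the clause boundary.
Weak reading: every student s with some borrowed-textbook has at least one borrowed-textbook t such that returned(s,t) ∧ annotated(s,t).
Per student: S1:✗  S2:✗  S3:✗
S1 has no witness among its borrowed-textbooks.

False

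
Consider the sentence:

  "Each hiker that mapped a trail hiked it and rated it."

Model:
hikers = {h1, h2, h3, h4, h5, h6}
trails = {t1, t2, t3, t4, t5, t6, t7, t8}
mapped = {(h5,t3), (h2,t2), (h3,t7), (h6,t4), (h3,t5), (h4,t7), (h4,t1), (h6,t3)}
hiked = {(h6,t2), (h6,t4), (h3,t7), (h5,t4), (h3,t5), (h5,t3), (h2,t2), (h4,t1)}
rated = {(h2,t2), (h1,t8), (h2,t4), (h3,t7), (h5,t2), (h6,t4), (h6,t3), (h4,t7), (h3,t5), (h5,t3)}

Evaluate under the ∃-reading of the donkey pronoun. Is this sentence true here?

False

"it" takes "a trail" as antecedent — a donkey pronoun bound across the clause boundary.
Weak reading: every hiker h with some mapped-trail has at least one mapped-trail t such that hiked(h,t) ∧ rated(h,t).
Per hiker: h2:✓  h3:✓  h4:✗  h5:✓  h6:✓
h4 has no witness among its mapped-trails.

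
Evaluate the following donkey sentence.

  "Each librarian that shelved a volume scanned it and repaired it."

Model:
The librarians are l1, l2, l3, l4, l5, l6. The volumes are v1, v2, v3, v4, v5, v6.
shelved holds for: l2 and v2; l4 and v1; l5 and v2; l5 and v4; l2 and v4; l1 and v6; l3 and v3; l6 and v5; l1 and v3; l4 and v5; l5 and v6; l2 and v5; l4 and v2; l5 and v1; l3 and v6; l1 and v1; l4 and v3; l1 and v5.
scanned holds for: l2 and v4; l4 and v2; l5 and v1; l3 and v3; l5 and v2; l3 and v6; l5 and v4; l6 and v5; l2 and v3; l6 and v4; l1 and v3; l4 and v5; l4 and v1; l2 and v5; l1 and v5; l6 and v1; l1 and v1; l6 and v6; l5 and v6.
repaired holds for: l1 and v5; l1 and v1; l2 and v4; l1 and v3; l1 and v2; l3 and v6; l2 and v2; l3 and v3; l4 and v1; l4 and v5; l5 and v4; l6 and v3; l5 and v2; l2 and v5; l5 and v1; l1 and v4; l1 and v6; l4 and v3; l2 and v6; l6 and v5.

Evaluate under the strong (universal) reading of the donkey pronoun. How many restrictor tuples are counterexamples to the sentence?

5

"it" takes "a volume" as antecedent — a donkey pronoun bound across the clause boundary.
Strong reading: for every (l,v) with shelved(l,v), scanned(l,v) ∧ repaired(l,v).
Restrictor pairs: (l1,v1) ✓  (l1,v3) ✓  (l1,v5) ✓  (l1,v6) ✗  (l2,v2) ✗  (l2,v4) ✓  (l2,v5) ✓  (l3,v3) ✓  (l3,v6) ✓  (l4,v1) ✓  (l4,v2) ✗  (l4,v3) ✗  (l4,v5) ✓  (l5,v1) ✓  (l5,v2) ✓  (l5,v4) ✓  (l5,v6) ✗  (l6,v5) ✓
Counterexamples (restrictor pairs failing the scope): 5.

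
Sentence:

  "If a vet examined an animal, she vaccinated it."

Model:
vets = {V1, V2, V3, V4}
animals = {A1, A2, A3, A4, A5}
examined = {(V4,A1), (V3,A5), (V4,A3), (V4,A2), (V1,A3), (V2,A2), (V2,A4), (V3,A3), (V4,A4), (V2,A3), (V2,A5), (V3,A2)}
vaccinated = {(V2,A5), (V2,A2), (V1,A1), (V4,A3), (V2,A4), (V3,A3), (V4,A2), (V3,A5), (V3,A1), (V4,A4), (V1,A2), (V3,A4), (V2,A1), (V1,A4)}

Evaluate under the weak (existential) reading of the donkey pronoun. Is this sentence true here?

"it" takes "an animal" as antecedent — a donkey pronoun bound across the clause boundary.
Weak reading: every vet v with some examined-animal has at least one examined-animal a such that vaccinated(v,a).
Per vet: V1:✗  V2:✓  V3:✓  V4:✓
V1 has no witness among its examined-animals.

False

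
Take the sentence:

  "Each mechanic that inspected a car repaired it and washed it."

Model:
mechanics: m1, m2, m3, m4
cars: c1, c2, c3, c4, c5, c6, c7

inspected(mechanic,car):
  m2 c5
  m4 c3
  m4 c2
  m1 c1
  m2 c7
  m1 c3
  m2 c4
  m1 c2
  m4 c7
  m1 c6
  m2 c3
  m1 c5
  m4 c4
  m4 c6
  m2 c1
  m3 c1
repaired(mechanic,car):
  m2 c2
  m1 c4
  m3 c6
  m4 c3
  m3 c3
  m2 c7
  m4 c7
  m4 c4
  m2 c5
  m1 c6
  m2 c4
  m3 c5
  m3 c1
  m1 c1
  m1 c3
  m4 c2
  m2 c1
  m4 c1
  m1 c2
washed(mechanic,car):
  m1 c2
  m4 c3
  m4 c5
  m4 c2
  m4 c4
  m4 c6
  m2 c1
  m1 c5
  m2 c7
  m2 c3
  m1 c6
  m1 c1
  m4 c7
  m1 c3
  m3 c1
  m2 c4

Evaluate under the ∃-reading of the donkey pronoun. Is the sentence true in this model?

True

"it" takes "a car" as antecedent — a donkey pronoun bound across the clause boundary.
Weak reading: every mechanic m with some inspected-car has at least one inspected-car c such that repaired(m,c) ∧ washed(m,c).
Per mechanic: m1:✓  m2:✓  m3:✓  m4:✓
Every mechanic in the restrictor has a witness.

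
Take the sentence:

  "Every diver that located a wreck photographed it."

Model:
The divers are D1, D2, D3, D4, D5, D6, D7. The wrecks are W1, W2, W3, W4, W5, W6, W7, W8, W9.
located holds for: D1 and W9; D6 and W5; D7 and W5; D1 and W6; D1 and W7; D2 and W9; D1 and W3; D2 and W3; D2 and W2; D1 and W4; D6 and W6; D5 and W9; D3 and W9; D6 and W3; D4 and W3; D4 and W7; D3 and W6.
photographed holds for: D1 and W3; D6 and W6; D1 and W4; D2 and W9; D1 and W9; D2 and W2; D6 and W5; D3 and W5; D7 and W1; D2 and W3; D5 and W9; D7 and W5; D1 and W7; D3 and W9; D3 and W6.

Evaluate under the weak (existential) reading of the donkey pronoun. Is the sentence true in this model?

False

"it" takes "a wreck" as antecedent — a donkey pronoun bound across the clause boundary.
Weak reading: every diver d with some located-wreck has at least one located-wreck w such that photographed(d,w).
Per diver: D1:✓  D2:✓  D3:✓  D4:✗  D5:✓  D6:✓  D7:✓
D4 has no witness among its located-wrecks.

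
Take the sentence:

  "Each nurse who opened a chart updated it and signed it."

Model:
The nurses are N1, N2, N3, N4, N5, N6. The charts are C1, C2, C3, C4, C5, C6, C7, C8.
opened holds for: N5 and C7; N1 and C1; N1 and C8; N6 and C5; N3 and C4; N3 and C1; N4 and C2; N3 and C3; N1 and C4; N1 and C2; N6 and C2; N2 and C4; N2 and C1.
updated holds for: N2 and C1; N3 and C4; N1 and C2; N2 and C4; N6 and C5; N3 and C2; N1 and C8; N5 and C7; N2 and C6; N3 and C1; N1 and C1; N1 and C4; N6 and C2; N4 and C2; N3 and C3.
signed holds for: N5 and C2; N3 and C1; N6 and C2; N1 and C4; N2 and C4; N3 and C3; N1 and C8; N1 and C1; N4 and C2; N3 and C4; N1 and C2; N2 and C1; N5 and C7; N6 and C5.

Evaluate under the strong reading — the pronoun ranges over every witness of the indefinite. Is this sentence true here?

True

"it" takes "a chart" as antecedent — a donkey pronoun bound across the clause boundary.
Strong reading: for every (n,c) with opened(n,c), updated(n,c) ∧ signed(n,c).
Restrictor pairs: (N1,C1) ✓  (N1,C2) ✓  (N1,C4) ✓  (N1,C8) ✓  (N2,C1) ✓  (N2,C4) ✓  (N3,C1) ✓  (N3,C3) ✓  (N3,C4) ✓  (N4,C2) ✓  (N5,C7) ✓  (N6,C2) ✓  (N6,C5) ✓
Every restrictor pair satisfies the scope.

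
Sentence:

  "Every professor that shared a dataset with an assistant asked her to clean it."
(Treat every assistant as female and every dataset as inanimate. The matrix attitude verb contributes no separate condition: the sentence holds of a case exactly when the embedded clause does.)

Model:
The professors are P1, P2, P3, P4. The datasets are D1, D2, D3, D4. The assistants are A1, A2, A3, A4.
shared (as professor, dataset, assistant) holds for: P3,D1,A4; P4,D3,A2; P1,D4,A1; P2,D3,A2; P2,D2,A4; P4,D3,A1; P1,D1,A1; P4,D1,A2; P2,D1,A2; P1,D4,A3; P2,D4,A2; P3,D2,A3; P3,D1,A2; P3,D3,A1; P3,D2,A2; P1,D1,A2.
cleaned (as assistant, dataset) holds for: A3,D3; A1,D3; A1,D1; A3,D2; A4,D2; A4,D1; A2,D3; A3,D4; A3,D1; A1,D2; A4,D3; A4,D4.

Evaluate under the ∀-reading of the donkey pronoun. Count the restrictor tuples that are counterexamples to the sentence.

7

"her" takes "an assistant" as antecedent and "it" takes "a dataset"; both are donkey pronouns co-varying with the restrictor.
Strong reading: for every (p,d,a) with shared(p,d,a), cleaned(a,d).
Restrictor triples: (P1,D1,A1)→cleaned(A1,D1) ✓  (P1,D1,A2)→cleaned(A2,D1) ✗  (P1,D4,A1)→cleaned(A1,D4) ✗  (P1,D4,A3)→cleaned(A3,D4) ✓  (P2,D1,A2)→cleaned(A2,D1) ✗  (P2,D2,A4)→cleaned(A4,D2) ✓  (P2,D3,A2)→cleaned(A2,D3) ✓  (P2,D4,A2)→cleaned(A2,D4) ✗  (P3,D1,A2)→cleaned(A2,D1) ✗  (P3,D1,A4)→cleaned(A4,D1) ✓  (P3,D2,A2)→cleaned(A2,D2) ✗  (P3,D2,A3)→cleaned(A3,D2) ✓  (P3,D3,A1)→cleaned(A1,D3) ✓  (P4,D1,A2)→cleaned(A2,D1) ✗  (P4,D3,A1)→cleaned(A1,D3) ✓  (P4,D3,A2)→cleaned(A2,D3) ✓
Counterexamples (restrictor triples failing the scope): 7.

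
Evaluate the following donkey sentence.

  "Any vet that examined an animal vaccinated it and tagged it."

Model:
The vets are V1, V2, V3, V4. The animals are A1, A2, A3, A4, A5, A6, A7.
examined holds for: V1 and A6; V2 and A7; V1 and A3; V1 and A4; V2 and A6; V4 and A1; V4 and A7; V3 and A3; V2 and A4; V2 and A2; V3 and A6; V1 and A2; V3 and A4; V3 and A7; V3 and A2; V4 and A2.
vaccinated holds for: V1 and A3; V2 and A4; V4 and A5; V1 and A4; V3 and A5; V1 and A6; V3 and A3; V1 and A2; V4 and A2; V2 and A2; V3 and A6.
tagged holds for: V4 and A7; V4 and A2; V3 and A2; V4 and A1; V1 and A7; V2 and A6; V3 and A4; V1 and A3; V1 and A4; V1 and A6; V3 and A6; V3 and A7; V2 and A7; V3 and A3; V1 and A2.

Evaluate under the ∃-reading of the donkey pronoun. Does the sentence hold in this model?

"it" takes "an animal" as antecedent — a donkey pronoun bound across the clause boundary.
Weak reading: every vet v with some examined-animal has at least one examined-animal a such that vaccinated(v,a) ∧ tagged(v,a).
Per vet: V1:✓  V2:✗  V3:✓  V4:✓
V2 has no witness among its examined-animals.

False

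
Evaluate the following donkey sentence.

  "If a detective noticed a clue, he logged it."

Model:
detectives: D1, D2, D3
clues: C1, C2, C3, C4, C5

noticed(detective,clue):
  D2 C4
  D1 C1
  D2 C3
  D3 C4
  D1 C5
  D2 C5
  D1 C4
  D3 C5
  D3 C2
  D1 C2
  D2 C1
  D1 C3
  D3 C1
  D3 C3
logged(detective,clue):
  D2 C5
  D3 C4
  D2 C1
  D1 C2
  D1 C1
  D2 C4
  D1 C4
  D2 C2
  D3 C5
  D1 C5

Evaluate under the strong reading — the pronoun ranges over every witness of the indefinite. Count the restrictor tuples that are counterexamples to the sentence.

"it" takes "a clue" as antecedent — a donkey pronoun bound across the clause boundary.
Strong reading: for every (d,c) with noticed(d,c), logged(d,c).
Restrictor pairs: (D1,C1) ✓  (D1,C2) ✓  (D1,C3) ✗  (D1,C4) ✓  (D1,C5) ✓  (D2,C1) ✓  (D2,C3) ✗  (D2,C4) ✓  (D2,C5) ✓  (D3,C1) ✗  (D3,C2) ✗  (D3,C3) ✗  (D3,C4) ✓  (D3,C5) ✓
Counterexamples (restrictor pairs failing the scope): 5.

5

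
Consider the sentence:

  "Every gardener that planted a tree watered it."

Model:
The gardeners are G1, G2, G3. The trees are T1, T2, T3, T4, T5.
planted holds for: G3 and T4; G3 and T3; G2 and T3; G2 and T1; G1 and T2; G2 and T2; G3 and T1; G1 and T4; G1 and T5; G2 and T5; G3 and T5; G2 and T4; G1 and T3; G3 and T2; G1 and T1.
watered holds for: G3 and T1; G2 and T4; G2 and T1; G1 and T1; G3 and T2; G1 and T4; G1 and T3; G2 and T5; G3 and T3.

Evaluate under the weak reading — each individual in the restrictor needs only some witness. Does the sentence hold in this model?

"it" takes "a tree" as antecedent — a donkey pronoun bound across the clause boundary.
Weak reading: every gardener g with some planted-tree has at least one planted-tree t such that watered(g,t).
Per gardener: G1:✓  G2:✓  G3:✓
Every gardener in the restrictor has a witness.

True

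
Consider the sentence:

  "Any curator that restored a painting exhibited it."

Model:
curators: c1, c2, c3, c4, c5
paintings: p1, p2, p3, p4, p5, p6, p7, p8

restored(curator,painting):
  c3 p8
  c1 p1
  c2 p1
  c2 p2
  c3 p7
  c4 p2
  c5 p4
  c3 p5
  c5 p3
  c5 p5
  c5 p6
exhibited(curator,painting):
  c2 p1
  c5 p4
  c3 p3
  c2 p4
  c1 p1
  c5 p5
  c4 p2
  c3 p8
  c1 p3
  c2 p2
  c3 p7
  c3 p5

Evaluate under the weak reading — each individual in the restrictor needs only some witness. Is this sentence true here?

True

"it" takes "a painting" as antecedent — a donkey pronoun bound across the clause boundary.
Weak reading: every curator c with some restored-painting has at least one restored-painting p such that exhibited(c,p).
Per curator: c1:✓  c2:✓  c3:✓  c4:✓  c5:✓
Every curator in the restrictor has a witness.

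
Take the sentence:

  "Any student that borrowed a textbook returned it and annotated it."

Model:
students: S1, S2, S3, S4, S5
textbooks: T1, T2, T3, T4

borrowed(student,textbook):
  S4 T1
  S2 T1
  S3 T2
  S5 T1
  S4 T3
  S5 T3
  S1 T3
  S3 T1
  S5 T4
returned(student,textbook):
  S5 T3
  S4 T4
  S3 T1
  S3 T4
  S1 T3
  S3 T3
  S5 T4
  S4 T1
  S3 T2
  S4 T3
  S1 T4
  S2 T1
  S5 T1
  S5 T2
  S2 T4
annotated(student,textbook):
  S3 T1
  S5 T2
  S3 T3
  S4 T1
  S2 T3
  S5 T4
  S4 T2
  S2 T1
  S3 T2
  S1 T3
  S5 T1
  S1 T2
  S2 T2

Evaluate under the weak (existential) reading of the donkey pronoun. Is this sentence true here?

True

"it" takes "a textbook" as antecedent — a donkey pronoun bound across the clause boundary.
Weak reading: every student s with some borrowed-textbook has at least one borrowed-textbook t such that returned(s,t) ∧ annotated(s,t).
Per student: S1:✓  S2:✓  S3:✓  S4:✓  S5:✓
Every student in the restrictor has a witness.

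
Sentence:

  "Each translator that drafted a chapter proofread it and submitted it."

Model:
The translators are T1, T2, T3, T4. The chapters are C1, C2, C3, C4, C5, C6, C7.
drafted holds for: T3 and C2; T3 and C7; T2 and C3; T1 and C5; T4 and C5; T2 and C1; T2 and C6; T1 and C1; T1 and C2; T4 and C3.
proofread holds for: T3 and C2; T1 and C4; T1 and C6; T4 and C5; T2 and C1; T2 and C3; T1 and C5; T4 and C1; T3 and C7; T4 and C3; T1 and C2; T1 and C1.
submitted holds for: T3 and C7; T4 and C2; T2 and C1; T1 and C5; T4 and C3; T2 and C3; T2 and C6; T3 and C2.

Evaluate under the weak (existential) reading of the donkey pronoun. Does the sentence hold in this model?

"it" takes "a chapter" as antecedent — a donkey pronoun bound across the clause boundary.
Weak reading: every translator t with some drafted-chapter has at least one drafted-chapter c such that proofread(t,c) ∧ submitted(t,c).
Per translator: T1:✓  T2:✓  T3:✓  T4:✓
Every translator in the restrictor has a witness.

True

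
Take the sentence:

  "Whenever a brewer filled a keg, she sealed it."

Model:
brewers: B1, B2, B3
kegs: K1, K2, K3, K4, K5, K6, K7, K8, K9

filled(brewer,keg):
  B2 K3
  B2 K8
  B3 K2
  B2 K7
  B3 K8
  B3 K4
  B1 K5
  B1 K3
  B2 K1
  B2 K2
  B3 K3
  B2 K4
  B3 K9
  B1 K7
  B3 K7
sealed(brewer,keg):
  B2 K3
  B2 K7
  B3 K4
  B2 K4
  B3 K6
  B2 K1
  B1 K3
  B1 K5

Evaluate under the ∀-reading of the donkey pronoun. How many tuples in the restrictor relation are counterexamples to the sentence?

"it" takes "a keg" as antecedent — a donkey pronoun bound across the clause boundary.
Strong reading: for every (b,k) with filled(b,k), sealed(b,k).
Restrictor pairs: (B1,K3) ✓  (B1,K5) ✓  (B1,K7) ✗  (B2,K1) ✓  (B2,K2) ✗  (B2,K3) ✓  (B2,K4) ✓  (B2,K7) ✓  (B2,K8) ✗  (B3,K2) ✗  (B3,K3) ✗  (B3,K4) ✓  (B3,K7) ✗  (B3,K8) ✗  (B3,K9) ✗
Counterexamples (restrictor pairs failing the scope): 8.

8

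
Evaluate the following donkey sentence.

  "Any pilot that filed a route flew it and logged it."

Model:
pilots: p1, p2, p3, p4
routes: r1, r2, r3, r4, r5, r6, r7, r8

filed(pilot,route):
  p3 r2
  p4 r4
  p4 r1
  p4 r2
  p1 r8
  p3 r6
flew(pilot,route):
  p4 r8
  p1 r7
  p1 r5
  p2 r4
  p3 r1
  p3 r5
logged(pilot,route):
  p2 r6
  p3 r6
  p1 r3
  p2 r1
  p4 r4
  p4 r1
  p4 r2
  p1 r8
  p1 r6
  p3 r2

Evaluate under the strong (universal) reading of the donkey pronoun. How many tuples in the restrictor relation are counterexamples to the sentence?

"it" takes "a route" as antecedent — a donkey pronoun bound across the clause boundary.
Strong reading: for every (p,r) with filed(p,r), flew(p,r) ∧ logged(p,r).
Restrictor pairs: (p1,r8) ✗  (p3,r2) ✗  (p3,r6) ✗  (p4,r1) ✗  (p4,r2) ✗  (p4,r4) ✗
Counterexamples (restrictor pairs failing the scope): 6.

6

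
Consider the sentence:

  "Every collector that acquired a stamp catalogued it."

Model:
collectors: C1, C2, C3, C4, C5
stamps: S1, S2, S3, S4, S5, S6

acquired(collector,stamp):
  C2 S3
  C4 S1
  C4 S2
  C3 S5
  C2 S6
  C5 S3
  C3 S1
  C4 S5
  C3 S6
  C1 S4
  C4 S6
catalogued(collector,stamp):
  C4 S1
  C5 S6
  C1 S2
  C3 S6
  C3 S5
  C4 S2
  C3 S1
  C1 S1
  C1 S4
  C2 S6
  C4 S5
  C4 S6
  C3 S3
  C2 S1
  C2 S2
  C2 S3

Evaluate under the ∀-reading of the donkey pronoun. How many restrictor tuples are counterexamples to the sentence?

"it" takes "a stamp" as antecedent — a donkey pronoun bound across the clause boundary.
Strong reading: for every (c,s) with acquired(c,s), catalogued(c,s).
Restrictor pairs: (C1,S4) ✓  (C2,S3) ✓  (C2,S6) ✓  (C3,S1) ✓  (C3,S5) ✓  (C3,S6) ✓  (C4,S1) ✓  (C4,S2) ✓  (C4,S5) ✓  (C4,S6) ✓  (C5,S3) ✗
Counterexamples (restrictor pairs failing the scope): 1.

1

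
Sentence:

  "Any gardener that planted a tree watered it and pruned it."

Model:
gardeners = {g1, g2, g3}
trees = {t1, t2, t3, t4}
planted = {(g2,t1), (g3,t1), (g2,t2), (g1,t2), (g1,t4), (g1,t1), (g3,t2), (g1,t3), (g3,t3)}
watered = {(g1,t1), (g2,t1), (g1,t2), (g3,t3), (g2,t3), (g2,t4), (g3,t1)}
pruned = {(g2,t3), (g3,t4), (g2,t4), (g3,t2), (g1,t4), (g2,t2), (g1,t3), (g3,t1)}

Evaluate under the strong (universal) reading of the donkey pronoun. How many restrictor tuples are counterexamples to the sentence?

"it" takes "a tree" as antecedent — a donkey pronoun bound across the clause boundary.
Strong reading: for every (g,t) with planted(g,t), watered(g,t) ∧ pruned(g,t).
Restrictor pairs: (g1,t1) ✗  (g1,t2) ✗  (g1,t3) ✗  (g1,t4) ✗  (g2,t1) ✗  (g2,t2) ✗  (g3,t1) ✓  (g3,t2) ✗  (g3,t3) ✗
Counterexamples (restrictor pairs failing the scope): 8.

8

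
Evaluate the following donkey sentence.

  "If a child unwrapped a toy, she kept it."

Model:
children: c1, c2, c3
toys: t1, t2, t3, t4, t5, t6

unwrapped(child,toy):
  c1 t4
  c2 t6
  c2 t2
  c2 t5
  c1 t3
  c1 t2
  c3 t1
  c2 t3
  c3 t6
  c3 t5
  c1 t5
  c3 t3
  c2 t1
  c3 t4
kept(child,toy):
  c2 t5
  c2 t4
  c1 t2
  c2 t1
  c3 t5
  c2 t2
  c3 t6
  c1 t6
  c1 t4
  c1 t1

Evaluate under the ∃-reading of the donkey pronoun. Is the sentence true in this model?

True

"it" takes "a toy" as antecedent — a donkey pronoun bound across the clause boundary.
Weak reading: every child c with some unwrapped-toy has at least one unwrapped-toy t such that kept(c,t).
Per child: c1:✓  c2:✓  c3:✓
Every child in the restrictor has a witness.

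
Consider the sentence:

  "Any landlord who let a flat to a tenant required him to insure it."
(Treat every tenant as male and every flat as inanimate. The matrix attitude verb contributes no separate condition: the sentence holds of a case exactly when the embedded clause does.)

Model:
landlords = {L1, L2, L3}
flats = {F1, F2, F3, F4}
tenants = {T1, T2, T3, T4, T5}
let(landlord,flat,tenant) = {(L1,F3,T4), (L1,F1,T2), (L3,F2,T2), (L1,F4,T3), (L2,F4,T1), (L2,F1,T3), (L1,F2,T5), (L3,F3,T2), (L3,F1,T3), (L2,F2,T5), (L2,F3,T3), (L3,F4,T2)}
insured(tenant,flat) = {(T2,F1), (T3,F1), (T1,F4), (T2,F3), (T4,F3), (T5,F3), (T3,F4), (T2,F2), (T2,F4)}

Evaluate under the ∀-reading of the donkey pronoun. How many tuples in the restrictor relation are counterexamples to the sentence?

3

"him" takes "a tenant" as antecedent and "it" takes "a flat"; both are donkey pronouns co-varying with the restrictor.
Strong reading: for every (l,f,t) with let(l,f,t), insured(t,f).
Restrictor triples: (L1,F1,T2)→insured(T2,F1) ✓  (L1,F2,T5)→insured(T5,F2) ✗  (L1,F3,T4)→insured(T4,F3) ✓  (L1,F4,T3)→insured(T3,F4) ✓  (L2,F1,T3)→insured(T3,F1) ✓  (L2,F2,T5)→insured(T5,F2) ✗  (L2,F3,T3)→insured(T3,F3) ✗  (L2,F4,T1)→insured(T1,F4) ✓  (L3,F1,T3)→insured(T3,F1) ✓  (L3,F2,T2)→insured(T2,F2) ✓  (L3,F3,T2)→insured(T2,F3) ✓  (L3,F4,T2)→insured(T2,F4) ✓
Counterexamples (restrictor triples failing the scope): 3.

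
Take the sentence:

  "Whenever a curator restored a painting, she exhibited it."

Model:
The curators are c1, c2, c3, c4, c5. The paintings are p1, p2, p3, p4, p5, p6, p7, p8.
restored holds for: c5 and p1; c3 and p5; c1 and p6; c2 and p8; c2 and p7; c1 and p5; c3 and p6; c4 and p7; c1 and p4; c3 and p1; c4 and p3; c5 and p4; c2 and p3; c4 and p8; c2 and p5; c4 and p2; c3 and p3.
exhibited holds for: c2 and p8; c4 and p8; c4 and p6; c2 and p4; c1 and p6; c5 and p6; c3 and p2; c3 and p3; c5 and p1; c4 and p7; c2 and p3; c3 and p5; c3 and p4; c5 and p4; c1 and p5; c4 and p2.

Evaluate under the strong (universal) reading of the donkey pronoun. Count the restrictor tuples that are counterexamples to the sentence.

"it" takes "a painting" as antecedent — a donkey pronoun bound across the clause boundary.
Strong reading: for every (c,p) with restored(c,p), exhibited(c,p).
Restrictor pairs: (c1,p4) ✗  (c1,p5) ✓  (c1,p6) ✓  (c2,p3) ✓  (c2,p5) ✗  (c2,p7) ✗  (c2,p8) ✓  (c3,p1) ✗  (c3,p3) ✓  (c3,p5) ✓  (c3,p6) ✗  (c4,p2) ✓  (c4,p3) ✗  (c4,p7) ✓  (c4,p8) ✓  (c5,p1) ✓  (c5,p4) ✓
Counterexamples (restrictor pairs failing the scope): 6.

6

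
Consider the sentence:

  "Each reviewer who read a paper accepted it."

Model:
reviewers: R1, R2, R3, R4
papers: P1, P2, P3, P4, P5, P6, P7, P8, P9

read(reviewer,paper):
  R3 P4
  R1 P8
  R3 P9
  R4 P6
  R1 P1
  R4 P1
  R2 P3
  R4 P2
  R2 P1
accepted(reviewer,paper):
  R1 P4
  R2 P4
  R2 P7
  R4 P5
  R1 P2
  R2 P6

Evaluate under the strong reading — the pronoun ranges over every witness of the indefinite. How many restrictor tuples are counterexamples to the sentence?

9

"it" takes "a paper" as antecedent — a donkey pronoun bound across the clause boundary.
Strong reading: for every (r,p) with read(r,p), accepted(r,p).
Restrictor pairs: (R1,P1) ✗  (R1,P8) ✗  (R2,P1) ✗  (R2,P3) ✗  (R3,P4) ✗  (R3,P9) ✗  (R4,P1) ✗  (R4,P2) ✗  (R4,P6) ✗
Counterexamples (restrictor pairs failing the scope): 9.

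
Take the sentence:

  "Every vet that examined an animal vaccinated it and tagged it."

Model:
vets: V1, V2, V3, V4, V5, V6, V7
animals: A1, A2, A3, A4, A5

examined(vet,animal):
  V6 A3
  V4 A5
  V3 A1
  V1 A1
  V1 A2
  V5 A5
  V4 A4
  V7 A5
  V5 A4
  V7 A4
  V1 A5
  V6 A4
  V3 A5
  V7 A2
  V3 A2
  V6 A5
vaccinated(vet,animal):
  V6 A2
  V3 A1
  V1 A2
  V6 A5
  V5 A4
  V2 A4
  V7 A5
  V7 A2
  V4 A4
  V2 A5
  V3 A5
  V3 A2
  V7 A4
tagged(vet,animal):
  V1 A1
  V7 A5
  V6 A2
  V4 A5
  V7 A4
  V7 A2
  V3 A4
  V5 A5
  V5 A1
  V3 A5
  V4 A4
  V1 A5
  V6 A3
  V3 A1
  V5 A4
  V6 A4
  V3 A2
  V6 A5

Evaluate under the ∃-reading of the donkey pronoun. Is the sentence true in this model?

"it" takes "an animal" as antecedent — a donkey pronoun bound across the clause boundary.
Weak reading: every vet v with some examined-animal has at least one examined-animal a such that vaccinated(v,a) ∧ tagged(v,a).
Per vet: V1:✗  V3:✓  V4:✓  V5:✓  V6:✓  V7:✓
V1 has no witness among its examined-animals.

False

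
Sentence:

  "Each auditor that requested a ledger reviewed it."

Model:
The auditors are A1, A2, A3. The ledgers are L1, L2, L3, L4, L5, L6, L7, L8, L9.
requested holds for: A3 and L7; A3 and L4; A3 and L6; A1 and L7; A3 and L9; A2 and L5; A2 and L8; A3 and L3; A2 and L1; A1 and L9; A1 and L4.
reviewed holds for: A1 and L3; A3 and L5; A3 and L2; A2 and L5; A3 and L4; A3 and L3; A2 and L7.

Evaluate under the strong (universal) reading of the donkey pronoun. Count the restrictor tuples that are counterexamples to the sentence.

"it" takes "a ledger" as antecedent — a donkey pronoun bound across the clause boundary.
Strong reading: for every (a,l) with requested(a,l), reviewed(a,l).
Restrictor pairs: (A1,L4) ✗  (A1,L7) ✗  (A1,L9) ✗  (A2,L1) ✗  (A2,L5) ✓  (A2,L8) ✗  (A3,L3) ✓  (A3,L4) ✓  (A3,L6) ✗  (A3,L7) ✗  (A3,L9) ✗
Counterexamples (restrictor pairs failing the scope): 8.

8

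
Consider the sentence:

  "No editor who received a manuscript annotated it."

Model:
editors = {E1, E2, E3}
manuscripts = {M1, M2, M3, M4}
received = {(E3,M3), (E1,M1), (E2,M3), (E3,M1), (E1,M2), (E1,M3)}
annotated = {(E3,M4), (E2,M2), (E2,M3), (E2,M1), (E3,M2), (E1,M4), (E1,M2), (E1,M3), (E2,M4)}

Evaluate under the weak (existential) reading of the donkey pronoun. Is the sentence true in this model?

"it" takes "a manuscript" as antecedent — a donkey pronoun bound across the clause boundary.
Truth condition: for no (e,m) with received(e,m) does annotated(e,m) hold.
Restrictor pairs — does the scope hold? (E1,M1):fails  (E1,M2):holds  (E1,M3):holds  (E2,M3):holds  (E3,M1):fails  (E3,M3):fails
Scope holds for 3 pair(s), so the sentence is false.

False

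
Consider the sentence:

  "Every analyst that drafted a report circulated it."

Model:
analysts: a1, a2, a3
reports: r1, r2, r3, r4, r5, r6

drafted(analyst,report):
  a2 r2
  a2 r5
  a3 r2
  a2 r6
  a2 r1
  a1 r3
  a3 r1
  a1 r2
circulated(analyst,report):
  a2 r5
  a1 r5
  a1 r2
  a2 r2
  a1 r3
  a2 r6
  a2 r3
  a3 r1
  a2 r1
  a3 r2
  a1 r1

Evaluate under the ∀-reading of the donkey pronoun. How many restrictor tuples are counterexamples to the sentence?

0

"it" takes "a report" as antecedent — a donkey pronoun bound across the clause boundary.
Strong reading: for every (a,r) with drafted(a,r), circulated(a,r).
Restrictor pairs: (a1,r2) ✓  (a1,r3) ✓  (a2,r1) ✓  (a2,r2) ✓  (a2,r5) ✓  (a2,r6) ✓  (a3,r1) ✓  (a3,r2) ✓
Counterexamples (restrictor pairs failing the scope): 0.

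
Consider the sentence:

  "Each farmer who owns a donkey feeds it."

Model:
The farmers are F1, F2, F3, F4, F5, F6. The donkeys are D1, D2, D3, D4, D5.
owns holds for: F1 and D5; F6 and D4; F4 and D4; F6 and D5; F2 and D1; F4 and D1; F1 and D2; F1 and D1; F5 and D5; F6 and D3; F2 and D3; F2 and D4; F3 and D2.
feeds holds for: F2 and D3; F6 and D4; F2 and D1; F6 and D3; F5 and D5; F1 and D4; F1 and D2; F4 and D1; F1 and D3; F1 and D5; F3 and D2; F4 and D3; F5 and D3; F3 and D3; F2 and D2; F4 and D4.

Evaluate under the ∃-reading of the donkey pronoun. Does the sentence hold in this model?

True

"it" takes "a donkey" as antecedent — a donkey pronoun bound across the clause boundary.
Weak reading: every farmer f with some owns-donkey has at least one owns-donkey d such that feeds(f,d).
Per farmer: F1:✓  F2:✓  F3:✓  F4:✓  F5:✓  F6:✓
Every farmer in the restrictor has a witness.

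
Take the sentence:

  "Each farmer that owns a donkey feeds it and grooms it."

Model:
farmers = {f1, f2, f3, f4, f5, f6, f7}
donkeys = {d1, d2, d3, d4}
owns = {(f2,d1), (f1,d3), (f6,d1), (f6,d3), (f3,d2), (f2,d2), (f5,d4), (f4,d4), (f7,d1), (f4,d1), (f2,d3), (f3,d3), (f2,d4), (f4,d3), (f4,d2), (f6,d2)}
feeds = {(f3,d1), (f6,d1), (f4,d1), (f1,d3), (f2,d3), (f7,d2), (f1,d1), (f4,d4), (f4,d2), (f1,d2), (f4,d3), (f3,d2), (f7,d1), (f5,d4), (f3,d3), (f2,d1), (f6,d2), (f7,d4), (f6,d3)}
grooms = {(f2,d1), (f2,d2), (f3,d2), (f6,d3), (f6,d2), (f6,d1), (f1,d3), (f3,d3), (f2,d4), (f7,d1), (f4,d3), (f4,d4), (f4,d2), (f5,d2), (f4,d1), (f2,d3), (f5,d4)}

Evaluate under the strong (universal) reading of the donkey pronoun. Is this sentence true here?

False

"it" takes "a donkey" as antecedent — a donkey pronoun bound across the clause boundary.
Strong reading: for every (f,d) with owns(f,d), feeds(f,d) ∧ grooms(f,d).
Restrictor pairs: (f1,d3) ✓  (f2,d1) ✓  (f2,d2) ✗  (f2,d3) ✓  (f2,d4) ✗  (f3,d2) ✓  (f3,d3) ✓  (f4,d1) ✓  (f4,d2) ✓  (f4,d3) ✓  (f4,d4) ✓  (f5,d4) ✓  (f6,d1) ✓  (f6,d2) ✓  (f6,d3) ✓  (f7,d1) ✓
Counterexample: (f2,d2) is in owns but fails the scope.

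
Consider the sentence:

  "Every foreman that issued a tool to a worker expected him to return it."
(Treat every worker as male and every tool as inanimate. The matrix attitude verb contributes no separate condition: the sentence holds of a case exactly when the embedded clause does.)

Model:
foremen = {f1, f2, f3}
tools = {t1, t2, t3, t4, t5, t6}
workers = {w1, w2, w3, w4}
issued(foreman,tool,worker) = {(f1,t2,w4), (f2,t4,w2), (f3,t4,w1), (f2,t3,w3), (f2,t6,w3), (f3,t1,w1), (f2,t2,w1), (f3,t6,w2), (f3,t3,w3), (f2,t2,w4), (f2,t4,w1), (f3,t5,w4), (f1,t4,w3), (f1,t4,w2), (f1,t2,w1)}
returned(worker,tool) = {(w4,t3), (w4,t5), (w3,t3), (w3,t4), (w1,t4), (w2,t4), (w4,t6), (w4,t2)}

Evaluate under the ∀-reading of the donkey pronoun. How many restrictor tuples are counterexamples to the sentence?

"him" takes "a worker" as antecedent and "it" takes "a tool"; both are donkey pronouns co-varying with the restrictor.
Strong reading: for every (f,t,w) with issued(f,t,w), returned(w,t).
Restrictor triples: (f1,t2,w1)→returned(w1,t2) ✗  (f1,t2,w4)→returned(w4,t2) ✓  (f1,t4,w2)→returned(w2,t4) ✓  (f1,t4,w3)→returned(w3,t4) ✓  (f2,t2,w1)→returned(w1,t2) ✗  (f2,t2,w4)→returned(w4,t2) ✓  (f2,t3,w3)→returned(w3,t3) ✓  (f2,t4,w1)→returned(w1,t4) ✓  (f2,t4,w2)→returned(w2,t4) ✓  (f2,t6,w3)→returned(w3,t6) ✗  (f3,t1,w1)→returned(w1,t1) ✗  (f3,t3,w3)→returned(w3,t3) ✓  (f3,t4,w1)→returned(w1,t4) ✓  (f3,t5,w4)→returned(w4,t5) ✓  (f3,t6,w2)→returned(w2,t6) ✗
Counterexamples (restrictor triples failing the scope): 5.

5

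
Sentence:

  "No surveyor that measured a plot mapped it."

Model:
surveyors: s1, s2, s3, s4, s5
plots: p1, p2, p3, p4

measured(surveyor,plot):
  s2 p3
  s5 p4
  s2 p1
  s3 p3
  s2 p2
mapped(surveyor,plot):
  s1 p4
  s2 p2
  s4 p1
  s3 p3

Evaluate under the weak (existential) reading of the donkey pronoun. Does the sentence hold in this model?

"it" takes "a plot" as antecedent — a donkey pronoun bound across the clause boundary.
Truth condition: for no (s,p) with measured(s,p) does mapped(s,p) hold.
Restrictor pairs — does the scope hold? (s2,p1):fails  (s2,p2):holds  (s2,p3):fails  (s3,p3):holds  (s5,p4):fails
Scope holds for 2 pair(s), so the sentence is false.

False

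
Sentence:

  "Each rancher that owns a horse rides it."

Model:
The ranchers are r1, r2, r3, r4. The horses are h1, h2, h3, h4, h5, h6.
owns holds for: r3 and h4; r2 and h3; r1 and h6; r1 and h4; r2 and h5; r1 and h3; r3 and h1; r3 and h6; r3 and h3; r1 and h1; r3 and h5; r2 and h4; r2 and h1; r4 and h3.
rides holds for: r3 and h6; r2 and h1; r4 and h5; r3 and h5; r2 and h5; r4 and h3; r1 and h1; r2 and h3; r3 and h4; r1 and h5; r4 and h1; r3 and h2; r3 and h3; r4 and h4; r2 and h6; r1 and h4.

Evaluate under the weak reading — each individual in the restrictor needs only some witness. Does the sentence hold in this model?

"it" takes "a horse" as antecedent — a donkey pronoun bound across the clause boundary.
Weak reading: every rancher r with some owns-horse has at least one owns-horse h such that rides(r,h).
Per rancher: r1:✓  r2:✓  r3:✓  r4:✓
Every rancher in the restrictor has a witness.

True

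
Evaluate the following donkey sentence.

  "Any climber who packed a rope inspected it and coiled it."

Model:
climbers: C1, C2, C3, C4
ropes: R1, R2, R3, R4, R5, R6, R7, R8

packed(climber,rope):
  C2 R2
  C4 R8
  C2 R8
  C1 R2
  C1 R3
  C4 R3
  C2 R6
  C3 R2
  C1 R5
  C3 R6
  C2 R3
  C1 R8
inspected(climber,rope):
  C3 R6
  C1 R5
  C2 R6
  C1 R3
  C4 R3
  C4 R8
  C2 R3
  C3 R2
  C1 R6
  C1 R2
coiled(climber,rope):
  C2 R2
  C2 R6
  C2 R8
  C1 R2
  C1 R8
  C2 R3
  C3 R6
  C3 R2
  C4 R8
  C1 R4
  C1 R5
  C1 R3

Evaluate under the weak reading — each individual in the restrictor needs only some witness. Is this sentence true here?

"it" takes "a rope" as antecedent — a donkey pronoun bound across the clause boundary.
Weak reading: every climber c with some packed-rope has at least one packed-rope r such that inspected(c,r) ∧ coiled(c,r).
Per climber: C1:✓  C2:✓  C3:✓  C4:✓
Every climber in the restrictor has a witness.

True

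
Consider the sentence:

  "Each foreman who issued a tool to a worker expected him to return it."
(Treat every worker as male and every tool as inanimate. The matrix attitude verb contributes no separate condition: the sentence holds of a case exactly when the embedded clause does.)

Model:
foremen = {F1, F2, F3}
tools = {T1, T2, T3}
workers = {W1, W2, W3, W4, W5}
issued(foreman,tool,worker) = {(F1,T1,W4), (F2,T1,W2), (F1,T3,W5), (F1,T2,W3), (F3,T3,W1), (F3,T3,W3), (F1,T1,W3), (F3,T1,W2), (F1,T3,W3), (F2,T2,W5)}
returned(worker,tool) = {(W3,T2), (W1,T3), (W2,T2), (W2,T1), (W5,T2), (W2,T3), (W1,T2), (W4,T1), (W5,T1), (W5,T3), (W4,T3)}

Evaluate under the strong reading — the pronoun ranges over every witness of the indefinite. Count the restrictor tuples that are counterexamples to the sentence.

3

"him" takes "a worker" as antecedent and "it" takes "a tool"; both are donkey pronouns co-varying with the restrictor.
Strong reading: for every (f,t,w) with issued(f,t,w), returned(w,t).
Restrictor triples: (F1,T1,W3)→returned(W3,T1) ✗  (F1,T1,W4)→returned(W4,T1) ✓  (F1,T2,W3)→returned(W3,T2) ✓  (F1,T3,W3)→returned(W3,T3) ✗  (F1,T3,W5)→returned(W5,T3) ✓  (F2,T1,W2)→returned(W2,T1) ✓  (F2,T2,W5)→returned(W5,T2) ✓  (F3,T1,W2)→returned(W2,T1) ✓  (F3,T3,W1)→returned(W1,T3) ✓  (F3,T3,W3)→returned(W3,T3) ✗
Counterexamples (restrictor triples failing the scope): 3.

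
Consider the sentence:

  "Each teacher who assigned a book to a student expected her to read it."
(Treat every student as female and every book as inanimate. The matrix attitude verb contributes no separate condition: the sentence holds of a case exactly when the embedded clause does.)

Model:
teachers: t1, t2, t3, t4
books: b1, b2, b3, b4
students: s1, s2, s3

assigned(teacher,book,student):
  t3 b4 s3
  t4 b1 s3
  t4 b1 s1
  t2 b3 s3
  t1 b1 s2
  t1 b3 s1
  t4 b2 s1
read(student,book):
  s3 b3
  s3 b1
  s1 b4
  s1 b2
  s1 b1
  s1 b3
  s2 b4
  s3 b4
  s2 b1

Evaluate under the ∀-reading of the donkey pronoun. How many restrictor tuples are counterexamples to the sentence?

0

"her" takes "a student" as antecedent and "it" takes "a book"; both are donkey pronouns co-varying with the restrictor.
Strong reading: for every (t,b,s) with assigned(t,b,s), read(s,b).
Restrictor triples: (t1,b1,s2)→read(s2,b1) ✓  (t1,b3,s1)→read(s1,b3) ✓  (t2,b3,s3)→read(s3,b3) ✓  (t3,b4,s3)→read(s3,b4) ✓  (t4,b1,s1)→read(s1,b1) ✓  (t4,b1,s3)→read(s3,b1) ✓  (t4,b2,s1)→read(s1,b2) ✓
Counterexamples (restrictor triples failing the scope): 0.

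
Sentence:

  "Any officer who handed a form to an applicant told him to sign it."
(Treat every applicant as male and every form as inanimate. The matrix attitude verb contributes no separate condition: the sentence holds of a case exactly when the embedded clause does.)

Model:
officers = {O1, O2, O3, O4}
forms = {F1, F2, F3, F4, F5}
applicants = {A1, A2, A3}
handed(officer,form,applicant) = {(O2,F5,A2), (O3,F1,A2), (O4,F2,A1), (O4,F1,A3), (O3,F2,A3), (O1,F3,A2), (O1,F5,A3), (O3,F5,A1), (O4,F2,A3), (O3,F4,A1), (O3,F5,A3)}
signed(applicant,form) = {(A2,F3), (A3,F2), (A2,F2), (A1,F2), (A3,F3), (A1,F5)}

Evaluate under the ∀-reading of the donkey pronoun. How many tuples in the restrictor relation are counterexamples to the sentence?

6

"him" takes "an applicant" as antecedent and "it" takes "a form"; both are donkey pronouns co-varying with the restrictor.
Strong reading: for every (o,f,a) with handed(o,f,a), signed(a,f).
Restrictor triples: (O1,F3,A2)→signed(A2,F3) ✓  (O1,F5,A3)→signed(A3,F5) ✗  (O2,F5,A2)→signed(A2,F5) ✗  (O3,F1,A2)→signed(A2,F1) ✗  (O3,F2,A3)→signed(A3,F2) ✓  (O3,F4,A1)→signed(A1,F4) ✗  (O3,F5,A1)→signed(A1,F5) ✓  (O3,F5,A3)→signed(A3,F5) ✗  (O4,F1,A3)→signed(A3,F1) ✗  (O4,F2,A1)→signed(A1,F2) ✓  (O4,F2,A3)→signed(A3,F2) ✓
Counterexamples (restrictor triples failing the scope): 6.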